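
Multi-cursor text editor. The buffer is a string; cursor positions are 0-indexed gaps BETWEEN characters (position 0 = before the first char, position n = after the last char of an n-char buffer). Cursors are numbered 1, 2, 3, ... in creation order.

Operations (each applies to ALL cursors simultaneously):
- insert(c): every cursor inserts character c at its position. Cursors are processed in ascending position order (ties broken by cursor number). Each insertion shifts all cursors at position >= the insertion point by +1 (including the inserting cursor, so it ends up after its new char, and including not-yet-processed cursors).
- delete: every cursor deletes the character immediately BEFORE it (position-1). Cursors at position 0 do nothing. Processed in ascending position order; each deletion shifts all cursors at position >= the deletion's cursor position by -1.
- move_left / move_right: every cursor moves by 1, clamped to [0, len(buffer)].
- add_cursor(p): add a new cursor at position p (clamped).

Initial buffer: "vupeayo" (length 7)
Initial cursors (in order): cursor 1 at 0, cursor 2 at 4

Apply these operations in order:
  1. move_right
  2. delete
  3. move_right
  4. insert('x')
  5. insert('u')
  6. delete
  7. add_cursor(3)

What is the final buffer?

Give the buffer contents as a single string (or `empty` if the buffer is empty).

Answer: uxpeyxo

Derivation:
After op 1 (move_right): buffer="vupeayo" (len 7), cursors c1@1 c2@5, authorship .......
After op 2 (delete): buffer="upeyo" (len 5), cursors c1@0 c2@3, authorship .....
After op 3 (move_right): buffer="upeyo" (len 5), cursors c1@1 c2@4, authorship .....
After op 4 (insert('x')): buffer="uxpeyxo" (len 7), cursors c1@2 c2@6, authorship .1...2.
After op 5 (insert('u')): buffer="uxupeyxuo" (len 9), cursors c1@3 c2@8, authorship .11...22.
After op 6 (delete): buffer="uxpeyxo" (len 7), cursors c1@2 c2@6, authorship .1...2.
After op 7 (add_cursor(3)): buffer="uxpeyxo" (len 7), cursors c1@2 c3@3 c2@6, authorship .1...2.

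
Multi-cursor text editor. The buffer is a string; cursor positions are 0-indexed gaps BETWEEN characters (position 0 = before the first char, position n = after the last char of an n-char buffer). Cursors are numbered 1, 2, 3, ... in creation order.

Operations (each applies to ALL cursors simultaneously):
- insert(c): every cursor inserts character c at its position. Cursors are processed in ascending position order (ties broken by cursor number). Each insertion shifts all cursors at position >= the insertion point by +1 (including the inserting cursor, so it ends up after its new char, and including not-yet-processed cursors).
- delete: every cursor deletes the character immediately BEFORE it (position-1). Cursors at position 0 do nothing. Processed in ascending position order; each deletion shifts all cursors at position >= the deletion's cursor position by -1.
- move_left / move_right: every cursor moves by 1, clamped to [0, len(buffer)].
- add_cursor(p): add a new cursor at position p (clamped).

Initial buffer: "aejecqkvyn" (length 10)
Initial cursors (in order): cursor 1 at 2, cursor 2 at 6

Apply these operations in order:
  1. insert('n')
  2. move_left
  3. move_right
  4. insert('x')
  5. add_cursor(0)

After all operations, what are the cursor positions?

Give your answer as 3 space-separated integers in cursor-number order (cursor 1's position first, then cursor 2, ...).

Answer: 4 10 0

Derivation:
After op 1 (insert('n')): buffer="aenjecqnkvyn" (len 12), cursors c1@3 c2@8, authorship ..1....2....
After op 2 (move_left): buffer="aenjecqnkvyn" (len 12), cursors c1@2 c2@7, authorship ..1....2....
After op 3 (move_right): buffer="aenjecqnkvyn" (len 12), cursors c1@3 c2@8, authorship ..1....2....
After op 4 (insert('x')): buffer="aenxjecqnxkvyn" (len 14), cursors c1@4 c2@10, authorship ..11....22....
After op 5 (add_cursor(0)): buffer="aenxjecqnxkvyn" (len 14), cursors c3@0 c1@4 c2@10, authorship ..11....22....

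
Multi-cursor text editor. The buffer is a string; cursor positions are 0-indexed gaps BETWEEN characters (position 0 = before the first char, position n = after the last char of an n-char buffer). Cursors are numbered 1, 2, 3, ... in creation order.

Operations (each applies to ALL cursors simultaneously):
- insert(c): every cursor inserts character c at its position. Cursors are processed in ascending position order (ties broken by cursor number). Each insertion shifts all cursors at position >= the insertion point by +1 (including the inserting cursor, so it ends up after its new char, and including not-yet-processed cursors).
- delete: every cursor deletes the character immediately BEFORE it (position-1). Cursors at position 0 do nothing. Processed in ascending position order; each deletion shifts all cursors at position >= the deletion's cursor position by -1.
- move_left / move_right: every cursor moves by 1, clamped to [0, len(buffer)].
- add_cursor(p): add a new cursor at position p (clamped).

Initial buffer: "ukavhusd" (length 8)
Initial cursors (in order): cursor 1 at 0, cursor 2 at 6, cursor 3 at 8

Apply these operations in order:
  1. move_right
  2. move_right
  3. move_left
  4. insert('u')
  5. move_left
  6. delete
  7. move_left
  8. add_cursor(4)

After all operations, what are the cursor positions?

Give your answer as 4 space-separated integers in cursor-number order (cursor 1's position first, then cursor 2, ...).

Answer: 0 5 5 4

Derivation:
After op 1 (move_right): buffer="ukavhusd" (len 8), cursors c1@1 c2@7 c3@8, authorship ........
After op 2 (move_right): buffer="ukavhusd" (len 8), cursors c1@2 c2@8 c3@8, authorship ........
After op 3 (move_left): buffer="ukavhusd" (len 8), cursors c1@1 c2@7 c3@7, authorship ........
After op 4 (insert('u')): buffer="uukavhusuud" (len 11), cursors c1@2 c2@10 c3@10, authorship .1......23.
After op 5 (move_left): buffer="uukavhusuud" (len 11), cursors c1@1 c2@9 c3@9, authorship .1......23.
After op 6 (delete): buffer="ukavhuud" (len 8), cursors c1@0 c2@6 c3@6, authorship 1.....3.
After op 7 (move_left): buffer="ukavhuud" (len 8), cursors c1@0 c2@5 c3@5, authorship 1.....3.
After op 8 (add_cursor(4)): buffer="ukavhuud" (len 8), cursors c1@0 c4@4 c2@5 c3@5, authorship 1.....3.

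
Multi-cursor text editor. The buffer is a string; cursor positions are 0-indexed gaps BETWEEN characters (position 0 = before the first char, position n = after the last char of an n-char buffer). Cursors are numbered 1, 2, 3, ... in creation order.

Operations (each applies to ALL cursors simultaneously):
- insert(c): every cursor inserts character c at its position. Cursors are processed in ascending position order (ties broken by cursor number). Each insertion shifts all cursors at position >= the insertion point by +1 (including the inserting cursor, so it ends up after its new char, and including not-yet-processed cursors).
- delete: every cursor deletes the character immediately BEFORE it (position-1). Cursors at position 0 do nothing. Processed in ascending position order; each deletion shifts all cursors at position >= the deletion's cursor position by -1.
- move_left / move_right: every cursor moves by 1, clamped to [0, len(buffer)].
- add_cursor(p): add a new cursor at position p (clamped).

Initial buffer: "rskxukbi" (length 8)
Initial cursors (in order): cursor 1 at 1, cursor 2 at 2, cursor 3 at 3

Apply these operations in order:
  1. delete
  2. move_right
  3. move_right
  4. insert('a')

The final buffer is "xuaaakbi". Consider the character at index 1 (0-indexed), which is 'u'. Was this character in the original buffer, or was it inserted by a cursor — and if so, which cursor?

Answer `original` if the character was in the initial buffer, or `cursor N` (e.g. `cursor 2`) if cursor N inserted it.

Answer: original

Derivation:
After op 1 (delete): buffer="xukbi" (len 5), cursors c1@0 c2@0 c3@0, authorship .....
After op 2 (move_right): buffer="xukbi" (len 5), cursors c1@1 c2@1 c3@1, authorship .....
After op 3 (move_right): buffer="xukbi" (len 5), cursors c1@2 c2@2 c3@2, authorship .....
After op 4 (insert('a')): buffer="xuaaakbi" (len 8), cursors c1@5 c2@5 c3@5, authorship ..123...
Authorship (.=original, N=cursor N): . . 1 2 3 . . .
Index 1: author = original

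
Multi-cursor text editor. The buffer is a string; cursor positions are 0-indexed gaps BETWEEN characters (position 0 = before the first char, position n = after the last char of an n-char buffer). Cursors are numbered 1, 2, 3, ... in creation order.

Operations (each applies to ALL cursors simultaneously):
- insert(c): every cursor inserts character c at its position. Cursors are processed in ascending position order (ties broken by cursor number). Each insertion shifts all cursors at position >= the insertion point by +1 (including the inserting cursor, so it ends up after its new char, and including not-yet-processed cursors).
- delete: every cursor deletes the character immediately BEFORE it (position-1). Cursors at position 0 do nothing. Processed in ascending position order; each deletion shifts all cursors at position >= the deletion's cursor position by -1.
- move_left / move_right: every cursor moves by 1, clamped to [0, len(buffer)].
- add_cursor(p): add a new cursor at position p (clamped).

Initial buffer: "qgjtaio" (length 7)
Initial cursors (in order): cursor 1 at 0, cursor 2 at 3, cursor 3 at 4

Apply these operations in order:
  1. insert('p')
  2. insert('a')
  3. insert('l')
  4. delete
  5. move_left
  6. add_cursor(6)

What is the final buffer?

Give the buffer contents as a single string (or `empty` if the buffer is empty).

Answer: paqgjpatpaaio

Derivation:
After op 1 (insert('p')): buffer="pqgjptpaio" (len 10), cursors c1@1 c2@5 c3@7, authorship 1...2.3...
After op 2 (insert('a')): buffer="paqgjpatpaaio" (len 13), cursors c1@2 c2@7 c3@10, authorship 11...22.33...
After op 3 (insert('l')): buffer="palqgjpaltpalaio" (len 16), cursors c1@3 c2@9 c3@13, authorship 111...222.333...
After op 4 (delete): buffer="paqgjpatpaaio" (len 13), cursors c1@2 c2@7 c3@10, authorship 11...22.33...
After op 5 (move_left): buffer="paqgjpatpaaio" (len 13), cursors c1@1 c2@6 c3@9, authorship 11...22.33...
After op 6 (add_cursor(6)): buffer="paqgjpatpaaio" (len 13), cursors c1@1 c2@6 c4@6 c3@9, authorship 11...22.33...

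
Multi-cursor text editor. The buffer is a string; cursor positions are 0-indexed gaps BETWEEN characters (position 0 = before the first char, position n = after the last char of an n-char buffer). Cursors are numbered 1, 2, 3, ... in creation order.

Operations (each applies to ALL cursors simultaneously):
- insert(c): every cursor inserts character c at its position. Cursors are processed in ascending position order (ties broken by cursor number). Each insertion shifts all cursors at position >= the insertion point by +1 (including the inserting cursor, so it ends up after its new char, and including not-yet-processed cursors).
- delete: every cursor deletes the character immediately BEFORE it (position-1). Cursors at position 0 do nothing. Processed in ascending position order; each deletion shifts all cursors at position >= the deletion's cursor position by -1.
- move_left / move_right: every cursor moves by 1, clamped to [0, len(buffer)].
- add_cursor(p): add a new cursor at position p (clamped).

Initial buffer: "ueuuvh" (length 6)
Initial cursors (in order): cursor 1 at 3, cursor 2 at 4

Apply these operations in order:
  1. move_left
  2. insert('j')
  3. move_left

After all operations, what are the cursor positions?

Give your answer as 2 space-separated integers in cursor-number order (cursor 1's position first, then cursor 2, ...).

Answer: 2 4

Derivation:
After op 1 (move_left): buffer="ueuuvh" (len 6), cursors c1@2 c2@3, authorship ......
After op 2 (insert('j')): buffer="uejujuvh" (len 8), cursors c1@3 c2@5, authorship ..1.2...
After op 3 (move_left): buffer="uejujuvh" (len 8), cursors c1@2 c2@4, authorship ..1.2...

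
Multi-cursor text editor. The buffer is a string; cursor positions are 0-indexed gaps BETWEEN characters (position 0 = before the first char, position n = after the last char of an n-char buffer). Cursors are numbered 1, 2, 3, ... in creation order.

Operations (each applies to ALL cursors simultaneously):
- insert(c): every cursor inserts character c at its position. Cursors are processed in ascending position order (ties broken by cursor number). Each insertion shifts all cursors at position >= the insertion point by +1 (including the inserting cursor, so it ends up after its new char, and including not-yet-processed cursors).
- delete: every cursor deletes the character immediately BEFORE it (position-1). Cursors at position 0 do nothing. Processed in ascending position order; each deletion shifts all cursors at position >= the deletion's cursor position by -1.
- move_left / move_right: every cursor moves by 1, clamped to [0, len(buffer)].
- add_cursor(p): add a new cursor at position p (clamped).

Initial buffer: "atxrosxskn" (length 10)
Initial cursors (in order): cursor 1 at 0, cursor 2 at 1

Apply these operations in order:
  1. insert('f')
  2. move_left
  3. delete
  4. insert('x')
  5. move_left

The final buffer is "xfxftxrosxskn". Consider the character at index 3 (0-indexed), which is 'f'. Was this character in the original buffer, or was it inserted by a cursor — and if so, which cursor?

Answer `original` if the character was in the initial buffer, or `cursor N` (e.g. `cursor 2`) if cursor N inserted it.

Answer: cursor 2

Derivation:
After op 1 (insert('f')): buffer="faftxrosxskn" (len 12), cursors c1@1 c2@3, authorship 1.2.........
After op 2 (move_left): buffer="faftxrosxskn" (len 12), cursors c1@0 c2@2, authorship 1.2.........
After op 3 (delete): buffer="fftxrosxskn" (len 11), cursors c1@0 c2@1, authorship 12.........
After op 4 (insert('x')): buffer="xfxftxrosxskn" (len 13), cursors c1@1 c2@3, authorship 1122.........
After op 5 (move_left): buffer="xfxftxrosxskn" (len 13), cursors c1@0 c2@2, authorship 1122.........
Authorship (.=original, N=cursor N): 1 1 2 2 . . . . . . . . .
Index 3: author = 2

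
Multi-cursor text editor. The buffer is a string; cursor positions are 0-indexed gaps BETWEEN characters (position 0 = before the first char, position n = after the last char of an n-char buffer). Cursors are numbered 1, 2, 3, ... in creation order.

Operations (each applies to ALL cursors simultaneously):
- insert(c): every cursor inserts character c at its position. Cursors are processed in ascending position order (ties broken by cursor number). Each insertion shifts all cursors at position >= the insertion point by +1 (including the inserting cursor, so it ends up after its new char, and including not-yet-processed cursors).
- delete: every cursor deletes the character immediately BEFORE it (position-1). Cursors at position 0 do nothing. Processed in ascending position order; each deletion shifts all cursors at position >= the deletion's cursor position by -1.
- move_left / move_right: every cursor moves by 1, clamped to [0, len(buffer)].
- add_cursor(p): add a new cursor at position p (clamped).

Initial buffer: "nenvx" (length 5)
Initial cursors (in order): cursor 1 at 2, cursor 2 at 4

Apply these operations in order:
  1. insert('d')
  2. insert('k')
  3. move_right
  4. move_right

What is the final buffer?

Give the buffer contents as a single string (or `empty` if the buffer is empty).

Answer: nedknvdkx

Derivation:
After op 1 (insert('d')): buffer="nednvdx" (len 7), cursors c1@3 c2@6, authorship ..1..2.
After op 2 (insert('k')): buffer="nedknvdkx" (len 9), cursors c1@4 c2@8, authorship ..11..22.
After op 3 (move_right): buffer="nedknvdkx" (len 9), cursors c1@5 c2@9, authorship ..11..22.
After op 4 (move_right): buffer="nedknvdkx" (len 9), cursors c1@6 c2@9, authorship ..11..22.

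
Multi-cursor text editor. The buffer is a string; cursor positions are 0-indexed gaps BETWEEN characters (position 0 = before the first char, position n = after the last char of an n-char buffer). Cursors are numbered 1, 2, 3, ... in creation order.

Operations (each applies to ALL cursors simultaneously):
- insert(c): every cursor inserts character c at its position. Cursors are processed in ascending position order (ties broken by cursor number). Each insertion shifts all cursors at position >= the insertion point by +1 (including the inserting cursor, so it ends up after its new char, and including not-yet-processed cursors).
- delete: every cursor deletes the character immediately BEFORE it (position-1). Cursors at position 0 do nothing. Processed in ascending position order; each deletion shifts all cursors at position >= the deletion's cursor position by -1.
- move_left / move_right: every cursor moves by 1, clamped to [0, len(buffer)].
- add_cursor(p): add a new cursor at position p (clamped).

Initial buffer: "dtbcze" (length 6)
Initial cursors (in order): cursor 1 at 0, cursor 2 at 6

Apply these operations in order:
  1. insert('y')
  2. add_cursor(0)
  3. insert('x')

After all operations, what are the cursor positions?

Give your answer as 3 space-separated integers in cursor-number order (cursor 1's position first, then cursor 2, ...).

After op 1 (insert('y')): buffer="ydtbczey" (len 8), cursors c1@1 c2@8, authorship 1......2
After op 2 (add_cursor(0)): buffer="ydtbczey" (len 8), cursors c3@0 c1@1 c2@8, authorship 1......2
After op 3 (insert('x')): buffer="xyxdtbczeyx" (len 11), cursors c3@1 c1@3 c2@11, authorship 311......22

Answer: 3 11 1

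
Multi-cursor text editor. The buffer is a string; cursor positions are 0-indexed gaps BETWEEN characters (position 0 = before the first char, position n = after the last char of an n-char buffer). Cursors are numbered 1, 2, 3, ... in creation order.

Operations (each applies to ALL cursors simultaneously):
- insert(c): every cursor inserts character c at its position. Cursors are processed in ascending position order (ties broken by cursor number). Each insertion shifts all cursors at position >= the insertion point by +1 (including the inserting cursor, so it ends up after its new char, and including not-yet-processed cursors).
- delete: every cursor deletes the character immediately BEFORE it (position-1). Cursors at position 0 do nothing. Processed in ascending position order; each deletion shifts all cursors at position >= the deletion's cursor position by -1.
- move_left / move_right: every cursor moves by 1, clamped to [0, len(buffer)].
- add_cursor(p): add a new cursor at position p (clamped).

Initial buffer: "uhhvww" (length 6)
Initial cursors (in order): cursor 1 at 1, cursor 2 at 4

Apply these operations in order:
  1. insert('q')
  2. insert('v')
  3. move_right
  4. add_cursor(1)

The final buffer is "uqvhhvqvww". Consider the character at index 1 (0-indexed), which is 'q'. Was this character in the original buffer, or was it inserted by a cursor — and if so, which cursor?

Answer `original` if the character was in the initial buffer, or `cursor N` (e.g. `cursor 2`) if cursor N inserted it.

Answer: cursor 1

Derivation:
After op 1 (insert('q')): buffer="uqhhvqww" (len 8), cursors c1@2 c2@6, authorship .1...2..
After op 2 (insert('v')): buffer="uqvhhvqvww" (len 10), cursors c1@3 c2@8, authorship .11...22..
After op 3 (move_right): buffer="uqvhhvqvww" (len 10), cursors c1@4 c2@9, authorship .11...22..
After op 4 (add_cursor(1)): buffer="uqvhhvqvww" (len 10), cursors c3@1 c1@4 c2@9, authorship .11...22..
Authorship (.=original, N=cursor N): . 1 1 . . . 2 2 . .
Index 1: author = 1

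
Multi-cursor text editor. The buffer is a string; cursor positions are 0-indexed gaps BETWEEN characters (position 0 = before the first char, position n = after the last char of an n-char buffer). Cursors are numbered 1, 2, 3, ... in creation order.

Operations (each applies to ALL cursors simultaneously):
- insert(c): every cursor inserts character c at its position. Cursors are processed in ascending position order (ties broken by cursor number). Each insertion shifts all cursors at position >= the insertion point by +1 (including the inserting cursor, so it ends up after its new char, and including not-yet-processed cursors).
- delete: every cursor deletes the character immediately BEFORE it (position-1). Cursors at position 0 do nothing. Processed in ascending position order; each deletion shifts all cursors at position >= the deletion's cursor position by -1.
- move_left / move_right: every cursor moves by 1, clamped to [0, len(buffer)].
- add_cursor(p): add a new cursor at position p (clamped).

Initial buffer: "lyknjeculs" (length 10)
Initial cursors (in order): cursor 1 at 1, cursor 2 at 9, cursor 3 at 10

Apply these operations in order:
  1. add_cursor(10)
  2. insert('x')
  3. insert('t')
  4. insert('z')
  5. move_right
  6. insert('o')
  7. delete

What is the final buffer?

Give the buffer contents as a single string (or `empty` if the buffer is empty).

Answer: lxtzyknjeculxtzsxxttzz

Derivation:
After op 1 (add_cursor(10)): buffer="lyknjeculs" (len 10), cursors c1@1 c2@9 c3@10 c4@10, authorship ..........
After op 2 (insert('x')): buffer="lxyknjeculxsxx" (len 14), cursors c1@2 c2@11 c3@14 c4@14, authorship .1........2.34
After op 3 (insert('t')): buffer="lxtyknjeculxtsxxtt" (len 18), cursors c1@3 c2@13 c3@18 c4@18, authorship .11........22.3434
After op 4 (insert('z')): buffer="lxtzyknjeculxtzsxxttzz" (len 22), cursors c1@4 c2@15 c3@22 c4@22, authorship .111........222.343434
After op 5 (move_right): buffer="lxtzyknjeculxtzsxxttzz" (len 22), cursors c1@5 c2@16 c3@22 c4@22, authorship .111........222.343434
After op 6 (insert('o')): buffer="lxtzyoknjeculxtzsoxxttzzoo" (len 26), cursors c1@6 c2@18 c3@26 c4@26, authorship .111.1.......222.234343434
After op 7 (delete): buffer="lxtzyknjeculxtzsxxttzz" (len 22), cursors c1@5 c2@16 c3@22 c4@22, authorship .111........222.343434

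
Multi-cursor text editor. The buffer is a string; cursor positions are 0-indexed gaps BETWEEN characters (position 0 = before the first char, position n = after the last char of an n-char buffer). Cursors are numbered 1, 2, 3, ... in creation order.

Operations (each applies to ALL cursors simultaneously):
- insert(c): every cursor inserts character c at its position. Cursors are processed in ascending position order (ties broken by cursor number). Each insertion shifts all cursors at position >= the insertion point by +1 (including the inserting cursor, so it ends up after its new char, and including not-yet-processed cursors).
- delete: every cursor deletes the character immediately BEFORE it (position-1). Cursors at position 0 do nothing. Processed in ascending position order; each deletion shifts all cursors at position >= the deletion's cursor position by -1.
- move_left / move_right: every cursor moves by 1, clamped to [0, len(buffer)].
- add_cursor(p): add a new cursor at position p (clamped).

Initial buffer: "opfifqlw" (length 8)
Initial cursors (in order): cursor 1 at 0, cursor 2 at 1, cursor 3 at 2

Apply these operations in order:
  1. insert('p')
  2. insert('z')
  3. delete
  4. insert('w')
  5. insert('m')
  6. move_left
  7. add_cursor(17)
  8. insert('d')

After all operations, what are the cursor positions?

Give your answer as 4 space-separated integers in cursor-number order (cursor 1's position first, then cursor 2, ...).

After op 1 (insert('p')): buffer="popppfifqlw" (len 11), cursors c1@1 c2@3 c3@5, authorship 1.2.3......
After op 2 (insert('z')): buffer="pzopzppzfifqlw" (len 14), cursors c1@2 c2@5 c3@8, authorship 11.22.33......
After op 3 (delete): buffer="popppfifqlw" (len 11), cursors c1@1 c2@3 c3@5, authorship 1.2.3......
After op 4 (insert('w')): buffer="pwopwppwfifqlw" (len 14), cursors c1@2 c2@5 c3@8, authorship 11.22.33......
After op 5 (insert('m')): buffer="pwmopwmppwmfifqlw" (len 17), cursors c1@3 c2@7 c3@11, authorship 111.222.333......
After op 6 (move_left): buffer="pwmopwmppwmfifqlw" (len 17), cursors c1@2 c2@6 c3@10, authorship 111.222.333......
After op 7 (add_cursor(17)): buffer="pwmopwmppwmfifqlw" (len 17), cursors c1@2 c2@6 c3@10 c4@17, authorship 111.222.333......
After op 8 (insert('d')): buffer="pwdmopwdmppwdmfifqlwd" (len 21), cursors c1@3 c2@8 c3@13 c4@21, authorship 1111.2222.3333......4

Answer: 3 8 13 21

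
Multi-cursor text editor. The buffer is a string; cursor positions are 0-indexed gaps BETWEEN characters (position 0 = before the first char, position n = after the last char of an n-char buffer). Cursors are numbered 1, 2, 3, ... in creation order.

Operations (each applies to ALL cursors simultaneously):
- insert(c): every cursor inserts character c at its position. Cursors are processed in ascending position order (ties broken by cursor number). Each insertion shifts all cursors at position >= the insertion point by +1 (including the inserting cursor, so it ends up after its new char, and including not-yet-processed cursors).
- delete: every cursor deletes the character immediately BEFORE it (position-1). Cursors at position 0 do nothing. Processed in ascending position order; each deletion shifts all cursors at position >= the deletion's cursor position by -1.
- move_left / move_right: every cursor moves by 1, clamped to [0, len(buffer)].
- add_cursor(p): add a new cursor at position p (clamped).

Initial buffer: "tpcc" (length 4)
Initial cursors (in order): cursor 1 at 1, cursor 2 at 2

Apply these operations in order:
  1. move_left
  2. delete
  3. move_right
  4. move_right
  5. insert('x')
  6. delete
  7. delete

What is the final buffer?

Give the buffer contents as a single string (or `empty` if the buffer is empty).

After op 1 (move_left): buffer="tpcc" (len 4), cursors c1@0 c2@1, authorship ....
After op 2 (delete): buffer="pcc" (len 3), cursors c1@0 c2@0, authorship ...
After op 3 (move_right): buffer="pcc" (len 3), cursors c1@1 c2@1, authorship ...
After op 4 (move_right): buffer="pcc" (len 3), cursors c1@2 c2@2, authorship ...
After op 5 (insert('x')): buffer="pcxxc" (len 5), cursors c1@4 c2@4, authorship ..12.
After op 6 (delete): buffer="pcc" (len 3), cursors c1@2 c2@2, authorship ...
After op 7 (delete): buffer="c" (len 1), cursors c1@0 c2@0, authorship .

Answer: c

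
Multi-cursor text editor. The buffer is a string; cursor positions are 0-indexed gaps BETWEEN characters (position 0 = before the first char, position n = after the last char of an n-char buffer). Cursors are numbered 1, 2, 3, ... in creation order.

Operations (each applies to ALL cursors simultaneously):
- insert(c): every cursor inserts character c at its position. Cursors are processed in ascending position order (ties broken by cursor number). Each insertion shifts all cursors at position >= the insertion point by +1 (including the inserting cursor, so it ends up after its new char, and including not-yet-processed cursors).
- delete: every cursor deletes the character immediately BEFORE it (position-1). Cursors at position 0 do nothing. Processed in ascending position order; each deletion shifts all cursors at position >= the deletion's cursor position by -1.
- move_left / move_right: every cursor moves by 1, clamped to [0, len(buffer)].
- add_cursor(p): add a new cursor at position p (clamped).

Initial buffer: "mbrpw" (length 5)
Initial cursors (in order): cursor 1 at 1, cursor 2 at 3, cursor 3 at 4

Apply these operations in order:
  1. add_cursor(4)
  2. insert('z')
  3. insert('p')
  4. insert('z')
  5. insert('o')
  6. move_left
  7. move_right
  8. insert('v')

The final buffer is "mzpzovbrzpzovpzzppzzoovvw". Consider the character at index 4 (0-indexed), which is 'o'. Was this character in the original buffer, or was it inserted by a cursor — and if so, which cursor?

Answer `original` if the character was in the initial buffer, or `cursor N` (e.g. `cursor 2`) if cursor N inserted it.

After op 1 (add_cursor(4)): buffer="mbrpw" (len 5), cursors c1@1 c2@3 c3@4 c4@4, authorship .....
After op 2 (insert('z')): buffer="mzbrzpzzw" (len 9), cursors c1@2 c2@5 c3@8 c4@8, authorship .1..2.34.
After op 3 (insert('p')): buffer="mzpbrzppzzppw" (len 13), cursors c1@3 c2@7 c3@12 c4@12, authorship .11..22.3434.
After op 4 (insert('z')): buffer="mzpzbrzpzpzzppzzw" (len 17), cursors c1@4 c2@9 c3@16 c4@16, authorship .111..222.343434.
After op 5 (insert('o')): buffer="mzpzobrzpzopzzppzzoow" (len 21), cursors c1@5 c2@11 c3@20 c4@20, authorship .1111..2222.34343434.
After op 6 (move_left): buffer="mzpzobrzpzopzzppzzoow" (len 21), cursors c1@4 c2@10 c3@19 c4@19, authorship .1111..2222.34343434.
After op 7 (move_right): buffer="mzpzobrzpzopzzppzzoow" (len 21), cursors c1@5 c2@11 c3@20 c4@20, authorship .1111..2222.34343434.
After op 8 (insert('v')): buffer="mzpzovbrzpzovpzzppzzoovvw" (len 25), cursors c1@6 c2@13 c3@24 c4@24, authorship .11111..22222.3434343434.
Authorship (.=original, N=cursor N): . 1 1 1 1 1 . . 2 2 2 2 2 . 3 4 3 4 3 4 3 4 3 4 .
Index 4: author = 1

Answer: cursor 1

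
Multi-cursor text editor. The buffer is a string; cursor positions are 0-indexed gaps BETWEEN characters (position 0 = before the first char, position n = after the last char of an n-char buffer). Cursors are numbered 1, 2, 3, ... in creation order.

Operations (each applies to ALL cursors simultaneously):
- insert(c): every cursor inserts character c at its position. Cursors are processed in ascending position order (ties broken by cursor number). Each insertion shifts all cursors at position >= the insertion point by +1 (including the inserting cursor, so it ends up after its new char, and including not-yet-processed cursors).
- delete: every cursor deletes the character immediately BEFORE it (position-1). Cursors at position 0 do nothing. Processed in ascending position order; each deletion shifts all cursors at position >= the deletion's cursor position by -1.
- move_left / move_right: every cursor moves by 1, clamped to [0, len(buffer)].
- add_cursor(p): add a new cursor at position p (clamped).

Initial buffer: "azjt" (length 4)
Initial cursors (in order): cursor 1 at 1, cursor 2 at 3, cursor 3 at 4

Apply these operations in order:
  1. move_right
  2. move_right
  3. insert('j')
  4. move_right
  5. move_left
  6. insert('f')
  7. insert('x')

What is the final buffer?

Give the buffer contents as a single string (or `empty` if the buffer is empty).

After op 1 (move_right): buffer="azjt" (len 4), cursors c1@2 c2@4 c3@4, authorship ....
After op 2 (move_right): buffer="azjt" (len 4), cursors c1@3 c2@4 c3@4, authorship ....
After op 3 (insert('j')): buffer="azjjtjj" (len 7), cursors c1@4 c2@7 c3@7, authorship ...1.23
After op 4 (move_right): buffer="azjjtjj" (len 7), cursors c1@5 c2@7 c3@7, authorship ...1.23
After op 5 (move_left): buffer="azjjtjj" (len 7), cursors c1@4 c2@6 c3@6, authorship ...1.23
After op 6 (insert('f')): buffer="azjjftjffj" (len 10), cursors c1@5 c2@9 c3@9, authorship ...11.2233
After op 7 (insert('x')): buffer="azjjfxtjffxxj" (len 13), cursors c1@6 c2@12 c3@12, authorship ...111.223233

Answer: azjjfxtjffxxj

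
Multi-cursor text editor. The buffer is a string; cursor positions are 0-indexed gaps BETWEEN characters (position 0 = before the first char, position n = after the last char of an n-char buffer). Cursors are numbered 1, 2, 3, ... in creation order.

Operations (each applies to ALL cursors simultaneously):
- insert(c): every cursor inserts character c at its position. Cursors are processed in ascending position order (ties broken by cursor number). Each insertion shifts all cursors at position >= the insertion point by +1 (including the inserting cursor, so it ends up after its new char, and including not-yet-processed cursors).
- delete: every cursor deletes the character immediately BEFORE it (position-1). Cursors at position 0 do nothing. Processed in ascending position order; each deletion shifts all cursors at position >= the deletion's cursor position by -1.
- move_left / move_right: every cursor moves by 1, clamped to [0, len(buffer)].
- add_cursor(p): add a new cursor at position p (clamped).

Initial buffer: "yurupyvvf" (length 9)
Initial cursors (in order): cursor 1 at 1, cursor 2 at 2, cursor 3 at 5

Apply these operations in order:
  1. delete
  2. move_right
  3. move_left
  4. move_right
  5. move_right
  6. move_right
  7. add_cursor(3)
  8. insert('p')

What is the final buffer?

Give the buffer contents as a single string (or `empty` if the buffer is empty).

Answer: ruypppvvpf

Derivation:
After op 1 (delete): buffer="ruyvvf" (len 6), cursors c1@0 c2@0 c3@2, authorship ......
After op 2 (move_right): buffer="ruyvvf" (len 6), cursors c1@1 c2@1 c3@3, authorship ......
After op 3 (move_left): buffer="ruyvvf" (len 6), cursors c1@0 c2@0 c3@2, authorship ......
After op 4 (move_right): buffer="ruyvvf" (len 6), cursors c1@1 c2@1 c3@3, authorship ......
After op 5 (move_right): buffer="ruyvvf" (len 6), cursors c1@2 c2@2 c3@4, authorship ......
After op 6 (move_right): buffer="ruyvvf" (len 6), cursors c1@3 c2@3 c3@5, authorship ......
After op 7 (add_cursor(3)): buffer="ruyvvf" (len 6), cursors c1@3 c2@3 c4@3 c3@5, authorship ......
After op 8 (insert('p')): buffer="ruypppvvpf" (len 10), cursors c1@6 c2@6 c4@6 c3@9, authorship ...124..3.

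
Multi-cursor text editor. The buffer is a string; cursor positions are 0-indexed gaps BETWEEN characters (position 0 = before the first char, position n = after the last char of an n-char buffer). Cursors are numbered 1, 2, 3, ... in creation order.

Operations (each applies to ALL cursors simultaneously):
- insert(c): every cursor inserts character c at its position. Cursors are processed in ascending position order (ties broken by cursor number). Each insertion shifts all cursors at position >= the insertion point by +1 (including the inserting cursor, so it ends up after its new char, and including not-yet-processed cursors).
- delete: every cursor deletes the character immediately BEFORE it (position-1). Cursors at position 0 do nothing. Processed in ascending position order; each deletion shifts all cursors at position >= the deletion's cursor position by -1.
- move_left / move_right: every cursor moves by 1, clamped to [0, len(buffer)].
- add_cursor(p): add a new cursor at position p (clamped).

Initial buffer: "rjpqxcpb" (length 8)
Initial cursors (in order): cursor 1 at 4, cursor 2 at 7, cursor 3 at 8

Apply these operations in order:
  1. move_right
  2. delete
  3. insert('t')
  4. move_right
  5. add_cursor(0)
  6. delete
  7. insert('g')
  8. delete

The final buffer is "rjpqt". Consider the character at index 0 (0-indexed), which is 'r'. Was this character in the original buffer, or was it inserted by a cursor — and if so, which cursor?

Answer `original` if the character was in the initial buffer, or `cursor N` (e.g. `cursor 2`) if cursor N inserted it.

Answer: original

Derivation:
After op 1 (move_right): buffer="rjpqxcpb" (len 8), cursors c1@5 c2@8 c3@8, authorship ........
After op 2 (delete): buffer="rjpqc" (len 5), cursors c1@4 c2@5 c3@5, authorship .....
After op 3 (insert('t')): buffer="rjpqtctt" (len 8), cursors c1@5 c2@8 c3@8, authorship ....1.23
After op 4 (move_right): buffer="rjpqtctt" (len 8), cursors c1@6 c2@8 c3@8, authorship ....1.23
After op 5 (add_cursor(0)): buffer="rjpqtctt" (len 8), cursors c4@0 c1@6 c2@8 c3@8, authorship ....1.23
After op 6 (delete): buffer="rjpqt" (len 5), cursors c4@0 c1@5 c2@5 c3@5, authorship ....1
After op 7 (insert('g')): buffer="grjpqtggg" (len 9), cursors c4@1 c1@9 c2@9 c3@9, authorship 4....1123
After op 8 (delete): buffer="rjpqt" (len 5), cursors c4@0 c1@5 c2@5 c3@5, authorship ....1
Authorship (.=original, N=cursor N): . . . . 1
Index 0: author = original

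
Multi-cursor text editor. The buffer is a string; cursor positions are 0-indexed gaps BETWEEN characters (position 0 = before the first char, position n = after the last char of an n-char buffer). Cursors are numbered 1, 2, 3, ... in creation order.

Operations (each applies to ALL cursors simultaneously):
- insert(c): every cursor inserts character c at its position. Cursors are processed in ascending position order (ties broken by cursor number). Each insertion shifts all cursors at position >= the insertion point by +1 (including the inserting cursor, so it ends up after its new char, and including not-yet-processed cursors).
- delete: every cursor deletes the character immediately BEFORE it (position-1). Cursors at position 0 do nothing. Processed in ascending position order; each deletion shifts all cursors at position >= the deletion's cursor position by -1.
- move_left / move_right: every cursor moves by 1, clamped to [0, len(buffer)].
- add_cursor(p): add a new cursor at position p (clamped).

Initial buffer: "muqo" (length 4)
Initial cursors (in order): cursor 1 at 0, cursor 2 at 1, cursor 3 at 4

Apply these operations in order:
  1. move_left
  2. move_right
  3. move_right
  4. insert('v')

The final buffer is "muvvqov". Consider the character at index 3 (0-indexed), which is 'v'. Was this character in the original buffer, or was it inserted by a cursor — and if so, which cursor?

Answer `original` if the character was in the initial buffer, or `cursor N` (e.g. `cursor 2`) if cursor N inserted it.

Answer: cursor 2

Derivation:
After op 1 (move_left): buffer="muqo" (len 4), cursors c1@0 c2@0 c3@3, authorship ....
After op 2 (move_right): buffer="muqo" (len 4), cursors c1@1 c2@1 c3@4, authorship ....
After op 3 (move_right): buffer="muqo" (len 4), cursors c1@2 c2@2 c3@4, authorship ....
After op 4 (insert('v')): buffer="muvvqov" (len 7), cursors c1@4 c2@4 c3@7, authorship ..12..3
Authorship (.=original, N=cursor N): . . 1 2 . . 3
Index 3: author = 2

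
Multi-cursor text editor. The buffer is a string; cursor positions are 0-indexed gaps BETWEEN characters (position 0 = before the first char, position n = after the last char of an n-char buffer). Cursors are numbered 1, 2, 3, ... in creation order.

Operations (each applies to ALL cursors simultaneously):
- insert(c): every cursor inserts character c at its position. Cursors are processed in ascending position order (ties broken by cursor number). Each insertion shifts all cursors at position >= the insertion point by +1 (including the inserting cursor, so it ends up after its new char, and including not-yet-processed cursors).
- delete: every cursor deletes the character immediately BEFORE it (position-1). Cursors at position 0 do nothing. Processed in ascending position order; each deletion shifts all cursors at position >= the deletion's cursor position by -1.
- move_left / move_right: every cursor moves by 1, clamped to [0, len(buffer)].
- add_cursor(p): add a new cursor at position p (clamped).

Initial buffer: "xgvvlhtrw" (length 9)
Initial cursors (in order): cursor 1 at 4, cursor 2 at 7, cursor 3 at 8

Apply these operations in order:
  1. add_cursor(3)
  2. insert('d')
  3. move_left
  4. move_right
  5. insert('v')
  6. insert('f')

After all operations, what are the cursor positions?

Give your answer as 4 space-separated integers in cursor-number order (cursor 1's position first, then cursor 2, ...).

After op 1 (add_cursor(3)): buffer="xgvvlhtrw" (len 9), cursors c4@3 c1@4 c2@7 c3@8, authorship .........
After op 2 (insert('d')): buffer="xgvdvdlhtdrdw" (len 13), cursors c4@4 c1@6 c2@10 c3@12, authorship ...4.1...2.3.
After op 3 (move_left): buffer="xgvdvdlhtdrdw" (len 13), cursors c4@3 c1@5 c2@9 c3@11, authorship ...4.1...2.3.
After op 4 (move_right): buffer="xgvdvdlhtdrdw" (len 13), cursors c4@4 c1@6 c2@10 c3@12, authorship ...4.1...2.3.
After op 5 (insert('v')): buffer="xgvdvvdvlhtdvrdvw" (len 17), cursors c4@5 c1@8 c2@13 c3@16, authorship ...44.11...22.33.
After op 6 (insert('f')): buffer="xgvdvfvdvflhtdvfrdvfw" (len 21), cursors c4@6 c1@10 c2@16 c3@20, authorship ...444.111...222.333.

Answer: 10 16 20 6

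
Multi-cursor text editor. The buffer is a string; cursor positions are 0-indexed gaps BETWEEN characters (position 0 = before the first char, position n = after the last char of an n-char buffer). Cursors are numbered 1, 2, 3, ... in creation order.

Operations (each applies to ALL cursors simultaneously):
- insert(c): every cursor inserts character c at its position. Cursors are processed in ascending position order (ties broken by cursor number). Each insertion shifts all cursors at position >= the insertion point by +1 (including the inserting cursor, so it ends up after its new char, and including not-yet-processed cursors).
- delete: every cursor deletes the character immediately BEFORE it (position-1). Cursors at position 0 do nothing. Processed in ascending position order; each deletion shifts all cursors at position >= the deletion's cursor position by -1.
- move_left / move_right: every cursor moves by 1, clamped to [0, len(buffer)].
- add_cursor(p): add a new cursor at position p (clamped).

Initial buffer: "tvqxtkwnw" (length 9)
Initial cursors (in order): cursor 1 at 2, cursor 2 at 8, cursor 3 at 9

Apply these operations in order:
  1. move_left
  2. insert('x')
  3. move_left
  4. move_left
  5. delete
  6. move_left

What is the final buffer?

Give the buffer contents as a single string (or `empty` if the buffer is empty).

Answer: txvqxtwnxw

Derivation:
After op 1 (move_left): buffer="tvqxtkwnw" (len 9), cursors c1@1 c2@7 c3@8, authorship .........
After op 2 (insert('x')): buffer="txvqxtkwxnxw" (len 12), cursors c1@2 c2@9 c3@11, authorship .1......2.3.
After op 3 (move_left): buffer="txvqxtkwxnxw" (len 12), cursors c1@1 c2@8 c3@10, authorship .1......2.3.
After op 4 (move_left): buffer="txvqxtkwxnxw" (len 12), cursors c1@0 c2@7 c3@9, authorship .1......2.3.
After op 5 (delete): buffer="txvqxtwnxw" (len 10), cursors c1@0 c2@6 c3@7, authorship .1......3.
After op 6 (move_left): buffer="txvqxtwnxw" (len 10), cursors c1@0 c2@5 c3@6, authorship .1......3.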